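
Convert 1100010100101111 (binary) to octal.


Group into 3-bit groups: 001100010100101111
  001 = 1
  100 = 4
  010 = 2
  100 = 4
  101 = 5
  111 = 7
= 0o142457


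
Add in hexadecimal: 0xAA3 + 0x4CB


Align and add column by column (LSB to MSB, each column mod 16 with carry):
  0AA3
+ 04CB
  ----
  col 0: 3(3) + B(11) + 0 (carry in) = 14 → E(14), carry out 0
  col 1: A(10) + C(12) + 0 (carry in) = 22 → 6(6), carry out 1
  col 2: A(10) + 4(4) + 1 (carry in) = 15 → F(15), carry out 0
  col 3: 0(0) + 0(0) + 0 (carry in) = 0 → 0(0), carry out 0
Reading digits MSB→LSB: 0F6E
Strip leading zeros: F6E
= 0xF6E


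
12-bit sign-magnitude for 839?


Sign bit: 0 (positive)
Magnitude: 839 = 01101000111
= 001101000111


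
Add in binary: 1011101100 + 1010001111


Align and add column by column (LSB to MSB, carry propagating):
  01011101100
+ 01010001111
  -----------
  col 0: 0 + 1 + 0 (carry in) = 1 → bit 1, carry out 0
  col 1: 0 + 1 + 0 (carry in) = 1 → bit 1, carry out 0
  col 2: 1 + 1 + 0 (carry in) = 2 → bit 0, carry out 1
  col 3: 1 + 1 + 1 (carry in) = 3 → bit 1, carry out 1
  col 4: 0 + 0 + 1 (carry in) = 1 → bit 1, carry out 0
  col 5: 1 + 0 + 0 (carry in) = 1 → bit 1, carry out 0
  col 6: 1 + 0 + 0 (carry in) = 1 → bit 1, carry out 0
  col 7: 1 + 1 + 0 (carry in) = 2 → bit 0, carry out 1
  col 8: 0 + 0 + 1 (carry in) = 1 → bit 1, carry out 0
  col 9: 1 + 1 + 0 (carry in) = 2 → bit 0, carry out 1
  col 10: 0 + 0 + 1 (carry in) = 1 → bit 1, carry out 0
Reading bits MSB→LSB: 10101111011
Strip leading zeros: 10101111011
= 10101111011


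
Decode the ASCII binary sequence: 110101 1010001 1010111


Codes (binary): 110101 1010001 1010111
Per-code ASCII lookup:
  110101 = 53  (range 48-57: digits, 53 - 48 = 5) → '5'
  1010001 = 81  (range 65-90: uppercase, 81 - 65 = 16) → 'Q'
  1010111 = 87  (range 65-90: uppercase, 87 - 65 = 22) → 'W'
= '5QW'


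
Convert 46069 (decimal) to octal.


Divide by 8 repeatedly:
46069 ÷ 8 = 5758 remainder 5
5758 ÷ 8 = 719 remainder 6
719 ÷ 8 = 89 remainder 7
89 ÷ 8 = 11 remainder 1
11 ÷ 8 = 1 remainder 3
1 ÷ 8 = 0 remainder 1
Reading remainders bottom-up:
= 0o131765


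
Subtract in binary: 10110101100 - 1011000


Align and subtract column by column (LSB to MSB, borrowing when needed):
  10110101100
- 00001011000
  -----------
  col 0: (0 - 0 borrow-in) - 0 → 0 - 0 = 0, borrow out 0
  col 1: (0 - 0 borrow-in) - 0 → 0 - 0 = 0, borrow out 0
  col 2: (1 - 0 borrow-in) - 0 → 1 - 0 = 1, borrow out 0
  col 3: (1 - 0 borrow-in) - 1 → 1 - 1 = 0, borrow out 0
  col 4: (0 - 0 borrow-in) - 1 → borrow from next column: (0+2) - 1 = 1, borrow out 1
  col 5: (1 - 1 borrow-in) - 0 → 0 - 0 = 0, borrow out 0
  col 6: (0 - 0 borrow-in) - 1 → borrow from next column: (0+2) - 1 = 1, borrow out 1
  col 7: (1 - 1 borrow-in) - 0 → 0 - 0 = 0, borrow out 0
  col 8: (1 - 0 borrow-in) - 0 → 1 - 0 = 1, borrow out 0
  col 9: (0 - 0 borrow-in) - 0 → 0 - 0 = 0, borrow out 0
  col 10: (1 - 0 borrow-in) - 0 → 1 - 0 = 1, borrow out 0
Reading bits MSB→LSB: 10101010100
Strip leading zeros: 10101010100
= 10101010100


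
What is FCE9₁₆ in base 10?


Positional values:
Position 0: 9 × 16^0 = 9 × 1 = 9
Position 1: E × 16^1 = 14 × 16 = 224
Position 2: C × 16^2 = 12 × 256 = 3072
Position 3: F × 16^3 = 15 × 4096 = 61440
Sum = 9 + 224 + 3072 + 61440
= 64745


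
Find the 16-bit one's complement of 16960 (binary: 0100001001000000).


Original: 0100001001000000
Invert all bits:
  bit 0: 0 → 1
  bit 1: 1 → 0
  bit 2: 0 → 1
  bit 3: 0 → 1
  bit 4: 0 → 1
  bit 5: 0 → 1
  bit 6: 1 → 0
  bit 7: 0 → 1
  bit 8: 0 → 1
  bit 9: 1 → 0
  bit 10: 0 → 1
  bit 11: 0 → 1
  bit 12: 0 → 1
  bit 13: 0 → 1
  bit 14: 0 → 1
  bit 15: 0 → 1
= 1011110110111111


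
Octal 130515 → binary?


Each octal digit → 3 binary bits:
  1 = 001
  3 = 011
  0 = 000
  5 = 101
  1 = 001
  5 = 101
Concatenate: 001 011 000 101 001 101
= 001011000101001101


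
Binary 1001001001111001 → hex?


Group into 4-bit nibbles: 1001001001111001
  1001 = 9
  0010 = 2
  0111 = 7
  1001 = 9
= 0x9279


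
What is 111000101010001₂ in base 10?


Positional values:
Bit 0: 1 × 2^0 = 1
Bit 4: 1 × 2^4 = 16
Bit 6: 1 × 2^6 = 64
Bit 8: 1 × 2^8 = 256
Bit 12: 1 × 2^12 = 4096
Bit 13: 1 × 2^13 = 8192
Bit 14: 1 × 2^14 = 16384
Sum = 1 + 16 + 64 + 256 + 4096 + 8192 + 16384
= 29009


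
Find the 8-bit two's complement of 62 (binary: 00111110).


Original: 00111110
Step 1 - Invert all bits: 11000001
Step 2 - Add 1: 11000001 + 1
= 11000010 (represents -62)


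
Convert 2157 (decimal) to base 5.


Divide by 5 repeatedly:
2157 ÷ 5 = 431 remainder 2
431 ÷ 5 = 86 remainder 1
86 ÷ 5 = 17 remainder 1
17 ÷ 5 = 3 remainder 2
3 ÷ 5 = 0 remainder 3
Reading remainders bottom-up:
= 32112


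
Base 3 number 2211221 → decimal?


Positional values (base 3):
  1 × 3^0 = 1 × 1 = 1
  2 × 3^1 = 2 × 3 = 6
  2 × 3^2 = 2 × 9 = 18
  1 × 3^3 = 1 × 27 = 27
  1 × 3^4 = 1 × 81 = 81
  2 × 3^5 = 2 × 243 = 486
  2 × 3^6 = 2 × 729 = 1458
Sum = 1 + 6 + 18 + 27 + 81 + 486 + 1458
= 2077


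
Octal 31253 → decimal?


Positional values:
Position 0: 3 × 8^0 = 3
Position 1: 5 × 8^1 = 40
Position 2: 2 × 8^2 = 128
Position 3: 1 × 8^3 = 512
Position 4: 3 × 8^4 = 12288
Sum = 3 + 40 + 128 + 512 + 12288
= 12971


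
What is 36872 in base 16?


Divide by 16 repeatedly:
36872 ÷ 16 = 2304 remainder 8 (8)
2304 ÷ 16 = 144 remainder 0 (0)
144 ÷ 16 = 9 remainder 0 (0)
9 ÷ 16 = 0 remainder 9 (9)
Reading remainders bottom-up:
= 0x9008


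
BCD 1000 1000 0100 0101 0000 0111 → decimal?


Each 4-bit group → digit:
  1000 → 8
  1000 → 8
  0100 → 4
  0101 → 5
  0000 → 0
  0111 → 7
= 884507


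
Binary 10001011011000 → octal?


Group into 3-bit groups: 010001011011000
  010 = 2
  001 = 1
  011 = 3
  011 = 3
  000 = 0
= 0o21330


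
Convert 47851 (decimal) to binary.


Divide by 2 repeatedly:
47851 ÷ 2 = 23925 remainder 1
23925 ÷ 2 = 11962 remainder 1
11962 ÷ 2 = 5981 remainder 0
5981 ÷ 2 = 2990 remainder 1
2990 ÷ 2 = 1495 remainder 0
1495 ÷ 2 = 747 remainder 1
747 ÷ 2 = 373 remainder 1
373 ÷ 2 = 186 remainder 1
186 ÷ 2 = 93 remainder 0
93 ÷ 2 = 46 remainder 1
46 ÷ 2 = 23 remainder 0
23 ÷ 2 = 11 remainder 1
11 ÷ 2 = 5 remainder 1
5 ÷ 2 = 2 remainder 1
2 ÷ 2 = 1 remainder 0
1 ÷ 2 = 0 remainder 1
Reading remainders bottom-up:
= 1011101011101011


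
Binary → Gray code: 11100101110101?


Binary: 11100101110101
Gray code: G = B XOR (B >> 1)
B >> 1 = 01110010111010
11100101110101 XOR 01110010111010:
  1 XOR 0 = 1
  1 XOR 1 = 0
  1 XOR 1 = 0
  0 XOR 1 = 1
  0 XOR 0 = 0
  1 XOR 0 = 1
  0 XOR 1 = 1
  1 XOR 0 = 1
  1 XOR 1 = 0
  1 XOR 1 = 0
  0 XOR 1 = 1
  1 XOR 0 = 1
  0 XOR 1 = 1
  1 XOR 0 = 1
= 10010111001111


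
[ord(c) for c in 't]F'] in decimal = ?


String: 't]F'  (3 characters)
Per-character ASCII lookup:
  't': lowercase starts at 97: 't' = 97 + 19 = 116
  ']': special character: ']' = 93
  'F': uppercase starts at 65: 'F' = 65 + 5 = 70
= 116 93 70


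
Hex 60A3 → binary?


Each hex digit → 4 binary bits:
  6 = 0110
  0 = 0000
  A = 1010
  3 = 0011
Concatenate: 0110 0000 1010 0011
= 0110000010100011


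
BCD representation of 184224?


Each digit → 4-bit binary:
  1 → 0001
  8 → 1000
  4 → 0100
  2 → 0010
  2 → 0010
  4 → 0100
= 0001 1000 0100 0010 0010 0100


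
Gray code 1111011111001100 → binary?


Gray code: 1111011111001100
MSB stays the same: 1
Each subsequent bit = prev_binary XOR current_gray:
  B[1] = 1 XOR 1 = 0
  B[2] = 0 XOR 1 = 1
  B[3] = 1 XOR 1 = 0
  B[4] = 0 XOR 0 = 0
  B[5] = 0 XOR 1 = 1
  B[6] = 1 XOR 1 = 0
  B[7] = 0 XOR 1 = 1
  B[8] = 1 XOR 1 = 0
  B[9] = 0 XOR 1 = 1
  B[10] = 1 XOR 0 = 1
  B[11] = 1 XOR 0 = 1
  B[12] = 1 XOR 1 = 0
  B[13] = 0 XOR 1 = 1
  B[14] = 1 XOR 0 = 1
  B[15] = 1 XOR 0 = 1
= 1010010101110111 (42359 decimal)


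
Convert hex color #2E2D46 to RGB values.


Hex: #2E2D46
R = 2E₁₆ = 46
G = 2D₁₆ = 45
B = 46₁₆ = 70
= RGB(46, 45, 70)


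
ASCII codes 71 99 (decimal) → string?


Codes (decimal): 71 99
Per-code ASCII lookup:
  71  (range 65-90: uppercase, 71 - 65 = 6) → 'G'
  99  (range 97-122: lowercase, 99 - 97 = 2) → 'c'
= 'Gc'


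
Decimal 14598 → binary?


Divide by 2 repeatedly:
14598 ÷ 2 = 7299 remainder 0
7299 ÷ 2 = 3649 remainder 1
3649 ÷ 2 = 1824 remainder 1
1824 ÷ 2 = 912 remainder 0
912 ÷ 2 = 456 remainder 0
456 ÷ 2 = 228 remainder 0
228 ÷ 2 = 114 remainder 0
114 ÷ 2 = 57 remainder 0
57 ÷ 2 = 28 remainder 1
28 ÷ 2 = 14 remainder 0
14 ÷ 2 = 7 remainder 0
7 ÷ 2 = 3 remainder 1
3 ÷ 2 = 1 remainder 1
1 ÷ 2 = 0 remainder 1
Reading remainders bottom-up:
= 11100100000110


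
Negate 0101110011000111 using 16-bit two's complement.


Original: 0101110011000111
Step 1 - Invert all bits: 1010001100111000
Step 2 - Add 1: 1010001100111000 + 1
= 1010001100111001 (represents -23751)


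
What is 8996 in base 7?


Divide by 7 repeatedly:
8996 ÷ 7 = 1285 remainder 1
1285 ÷ 7 = 183 remainder 4
183 ÷ 7 = 26 remainder 1
26 ÷ 7 = 3 remainder 5
3 ÷ 7 = 0 remainder 3
Reading remainders bottom-up:
= 35141


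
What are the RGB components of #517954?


Hex: #517954
R = 51₁₆ = 81
G = 79₁₆ = 121
B = 54₁₆ = 84
= RGB(81, 121, 84)


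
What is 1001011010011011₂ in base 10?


Positional values:
Bit 0: 1 × 2^0 = 1
Bit 1: 1 × 2^1 = 2
Bit 3: 1 × 2^3 = 8
Bit 4: 1 × 2^4 = 16
Bit 7: 1 × 2^7 = 128
Bit 9: 1 × 2^9 = 512
Bit 10: 1 × 2^10 = 1024
Bit 12: 1 × 2^12 = 4096
Bit 15: 1 × 2^15 = 32768
Sum = 1 + 2 + 8 + 16 + 128 + 512 + 1024 + 4096 + 32768
= 38555


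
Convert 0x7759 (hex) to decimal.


Positional values:
Position 0: 9 × 16^0 = 9 × 1 = 9
Position 1: 5 × 16^1 = 5 × 16 = 80
Position 2: 7 × 16^2 = 7 × 256 = 1792
Position 3: 7 × 16^3 = 7 × 4096 = 28672
Sum = 9 + 80 + 1792 + 28672
= 30553


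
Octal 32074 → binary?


Each octal digit → 3 binary bits:
  3 = 011
  2 = 010
  0 = 000
  7 = 111
  4 = 100
Concatenate: 011 010 000 111 100
= 011010000111100


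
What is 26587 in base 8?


Divide by 8 repeatedly:
26587 ÷ 8 = 3323 remainder 3
3323 ÷ 8 = 415 remainder 3
415 ÷ 8 = 51 remainder 7
51 ÷ 8 = 6 remainder 3
6 ÷ 8 = 0 remainder 6
Reading remainders bottom-up:
= 0o63733


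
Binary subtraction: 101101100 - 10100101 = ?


Align and subtract column by column (LSB to MSB, borrowing when needed):
  101101100
- 010100101
  ---------
  col 0: (0 - 0 borrow-in) - 1 → borrow from next column: (0+2) - 1 = 1, borrow out 1
  col 1: (0 - 1 borrow-in) - 0 → borrow from next column: (-1+2) - 0 = 1, borrow out 1
  col 2: (1 - 1 borrow-in) - 1 → borrow from next column: (0+2) - 1 = 1, borrow out 1
  col 3: (1 - 1 borrow-in) - 0 → 0 - 0 = 0, borrow out 0
  col 4: (0 - 0 borrow-in) - 0 → 0 - 0 = 0, borrow out 0
  col 5: (1 - 0 borrow-in) - 1 → 1 - 1 = 0, borrow out 0
  col 6: (1 - 0 borrow-in) - 0 → 1 - 0 = 1, borrow out 0
  col 7: (0 - 0 borrow-in) - 1 → borrow from next column: (0+2) - 1 = 1, borrow out 1
  col 8: (1 - 1 borrow-in) - 0 → 0 - 0 = 0, borrow out 0
Reading bits MSB→LSB: 011000111
Strip leading zeros: 11000111
= 11000111


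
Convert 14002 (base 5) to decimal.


Positional values (base 5):
  2 × 5^0 = 2 × 1 = 2
  0 × 5^1 = 0 × 5 = 0
  0 × 5^2 = 0 × 25 = 0
  4 × 5^3 = 4 × 125 = 500
  1 × 5^4 = 1 × 625 = 625
Sum = 2 + 0 + 0 + 500 + 625
= 1127


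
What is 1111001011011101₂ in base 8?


Group into 3-bit groups: 001111001011011101
  001 = 1
  111 = 7
  001 = 1
  011 = 3
  011 = 3
  101 = 5
= 0o171335


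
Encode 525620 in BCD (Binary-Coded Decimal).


Each digit → 4-bit binary:
  5 → 0101
  2 → 0010
  5 → 0101
  6 → 0110
  2 → 0010
  0 → 0000
= 0101 0010 0101 0110 0010 0000


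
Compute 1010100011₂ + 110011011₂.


Align and add column by column (LSB to MSB, carry propagating):
  01010100011
+ 00110011011
  -----------
  col 0: 1 + 1 + 0 (carry in) = 2 → bit 0, carry out 1
  col 1: 1 + 1 + 1 (carry in) = 3 → bit 1, carry out 1
  col 2: 0 + 0 + 1 (carry in) = 1 → bit 1, carry out 0
  col 3: 0 + 1 + 0 (carry in) = 1 → bit 1, carry out 0
  col 4: 0 + 1 + 0 (carry in) = 1 → bit 1, carry out 0
  col 5: 1 + 0 + 0 (carry in) = 1 → bit 1, carry out 0
  col 6: 0 + 0 + 0 (carry in) = 0 → bit 0, carry out 0
  col 7: 1 + 1 + 0 (carry in) = 2 → bit 0, carry out 1
  col 8: 0 + 1 + 1 (carry in) = 2 → bit 0, carry out 1
  col 9: 1 + 0 + 1 (carry in) = 2 → bit 0, carry out 1
  col 10: 0 + 0 + 1 (carry in) = 1 → bit 1, carry out 0
Reading bits MSB→LSB: 10000111110
Strip leading zeros: 10000111110
= 10000111110


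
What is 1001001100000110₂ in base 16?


Group into 4-bit nibbles: 1001001100000110
  1001 = 9
  0011 = 3
  0000 = 0
  0110 = 6
= 0x9306


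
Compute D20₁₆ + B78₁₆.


Align and add column by column (LSB to MSB, each column mod 16 with carry):
  0D20
+ 0B78
  ----
  col 0: 0(0) + 8(8) + 0 (carry in) = 8 → 8(8), carry out 0
  col 1: 2(2) + 7(7) + 0 (carry in) = 9 → 9(9), carry out 0
  col 2: D(13) + B(11) + 0 (carry in) = 24 → 8(8), carry out 1
  col 3: 0(0) + 0(0) + 1 (carry in) = 1 → 1(1), carry out 0
Reading digits MSB→LSB: 1898
Strip leading zeros: 1898
= 0x1898


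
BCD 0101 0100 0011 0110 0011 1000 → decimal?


Each 4-bit group → digit:
  0101 → 5
  0100 → 4
  0011 → 3
  0110 → 6
  0011 → 3
  1000 → 8
= 543638


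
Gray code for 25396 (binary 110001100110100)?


Binary: 110001100110100
Gray code: G = B XOR (B >> 1)
B >> 1 = 011000110011010
110001100110100 XOR 011000110011010:
  1 XOR 0 = 1
  1 XOR 1 = 0
  0 XOR 1 = 1
  0 XOR 0 = 0
  0 XOR 0 = 0
  1 XOR 0 = 1
  1 XOR 1 = 0
  0 XOR 1 = 1
  0 XOR 0 = 0
  1 XOR 0 = 1
  1 XOR 1 = 0
  0 XOR 1 = 1
  1 XOR 0 = 1
  0 XOR 1 = 1
  0 XOR 0 = 0
= 101001010101110


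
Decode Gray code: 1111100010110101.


Gray code: 1111100010110101
MSB stays the same: 1
Each subsequent bit = prev_binary XOR current_gray:
  B[1] = 1 XOR 1 = 0
  B[2] = 0 XOR 1 = 1
  B[3] = 1 XOR 1 = 0
  B[4] = 0 XOR 1 = 1
  B[5] = 1 XOR 0 = 1
  B[6] = 1 XOR 0 = 1
  B[7] = 1 XOR 0 = 1
  B[8] = 1 XOR 1 = 0
  B[9] = 0 XOR 0 = 0
  B[10] = 0 XOR 1 = 1
  B[11] = 1 XOR 1 = 0
  B[12] = 0 XOR 0 = 0
  B[13] = 0 XOR 1 = 1
  B[14] = 1 XOR 0 = 1
  B[15] = 1 XOR 1 = 0
= 1010111100100110 (44838 decimal)


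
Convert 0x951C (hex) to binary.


Each hex digit → 4 binary bits:
  9 = 1001
  5 = 0101
  1 = 0001
  C = 1100
Concatenate: 1001 0101 0001 1100
= 1001010100011100


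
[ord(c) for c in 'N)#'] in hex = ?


String: 'N)#'  (3 characters)
Per-character ASCII lookup:
  'N': uppercase starts at 65: 'N' = 65 + 13 = 78 → 0x4E
  ')': special character: ')' = 41 → 0x29
  '#': special character: '#' = 35 → 0x23
= 0x4E 0x29 0x23


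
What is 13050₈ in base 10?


Positional values:
Position 0: 0 × 8^0 = 0
Position 1: 5 × 8^1 = 40
Position 2: 0 × 8^2 = 0
Position 3: 3 × 8^3 = 1536
Position 4: 1 × 8^4 = 4096
Sum = 0 + 40 + 0 + 1536 + 4096
= 5672


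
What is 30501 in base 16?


Divide by 16 repeatedly:
30501 ÷ 16 = 1906 remainder 5 (5)
1906 ÷ 16 = 119 remainder 2 (2)
119 ÷ 16 = 7 remainder 7 (7)
7 ÷ 16 = 0 remainder 7 (7)
Reading remainders bottom-up:
= 0x7725


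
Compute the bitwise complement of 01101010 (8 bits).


Original: 01101010
Invert all bits:
  bit 0: 0 → 1
  bit 1: 1 → 0
  bit 2: 1 → 0
  bit 3: 0 → 1
  bit 4: 1 → 0
  bit 5: 0 → 1
  bit 6: 1 → 0
  bit 7: 0 → 1
= 10010101


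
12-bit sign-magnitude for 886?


Sign bit: 0 (positive)
Magnitude: 886 = 01101110110
= 001101110110


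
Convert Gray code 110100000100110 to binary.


Gray code: 110100000100110
MSB stays the same: 1
Each subsequent bit = prev_binary XOR current_gray:
  B[1] = 1 XOR 1 = 0
  B[2] = 0 XOR 0 = 0
  B[3] = 0 XOR 1 = 1
  B[4] = 1 XOR 0 = 1
  B[5] = 1 XOR 0 = 1
  B[6] = 1 XOR 0 = 1
  B[7] = 1 XOR 0 = 1
  B[8] = 1 XOR 0 = 1
  B[9] = 1 XOR 1 = 0
  B[10] = 0 XOR 0 = 0
  B[11] = 0 XOR 0 = 0
  B[12] = 0 XOR 1 = 1
  B[13] = 1 XOR 1 = 0
  B[14] = 0 XOR 0 = 0
= 100111111000100 (20420 decimal)


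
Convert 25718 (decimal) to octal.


Divide by 8 repeatedly:
25718 ÷ 8 = 3214 remainder 6
3214 ÷ 8 = 401 remainder 6
401 ÷ 8 = 50 remainder 1
50 ÷ 8 = 6 remainder 2
6 ÷ 8 = 0 remainder 6
Reading remainders bottom-up:
= 0o62166


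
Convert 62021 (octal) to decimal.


Positional values:
Position 0: 1 × 8^0 = 1
Position 1: 2 × 8^1 = 16
Position 2: 0 × 8^2 = 0
Position 3: 2 × 8^3 = 1024
Position 4: 6 × 8^4 = 24576
Sum = 1 + 16 + 0 + 1024 + 24576
= 25617


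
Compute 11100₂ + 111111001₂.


Align and add column by column (LSB to MSB, carry propagating):
  0000011100
+ 0111111001
  ----------
  col 0: 0 + 1 + 0 (carry in) = 1 → bit 1, carry out 0
  col 1: 0 + 0 + 0 (carry in) = 0 → bit 0, carry out 0
  col 2: 1 + 0 + 0 (carry in) = 1 → bit 1, carry out 0
  col 3: 1 + 1 + 0 (carry in) = 2 → bit 0, carry out 1
  col 4: 1 + 1 + 1 (carry in) = 3 → bit 1, carry out 1
  col 5: 0 + 1 + 1 (carry in) = 2 → bit 0, carry out 1
  col 6: 0 + 1 + 1 (carry in) = 2 → bit 0, carry out 1
  col 7: 0 + 1 + 1 (carry in) = 2 → bit 0, carry out 1
  col 8: 0 + 1 + 1 (carry in) = 2 → bit 0, carry out 1
  col 9: 0 + 0 + 1 (carry in) = 1 → bit 1, carry out 0
Reading bits MSB→LSB: 1000010101
Strip leading zeros: 1000010101
= 1000010101


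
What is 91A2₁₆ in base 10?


Positional values:
Position 0: 2 × 16^0 = 2 × 1 = 2
Position 1: A × 16^1 = 10 × 16 = 160
Position 2: 1 × 16^2 = 1 × 256 = 256
Position 3: 9 × 16^3 = 9 × 4096 = 36864
Sum = 2 + 160 + 256 + 36864
= 37282


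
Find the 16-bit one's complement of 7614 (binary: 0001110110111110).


Original: 0001110110111110
Invert all bits:
  bit 0: 0 → 1
  bit 1: 0 → 1
  bit 2: 0 → 1
  bit 3: 1 → 0
  bit 4: 1 → 0
  bit 5: 1 → 0
  bit 6: 0 → 1
  bit 7: 1 → 0
  bit 8: 1 → 0
  bit 9: 0 → 1
  bit 10: 1 → 0
  bit 11: 1 → 0
  bit 12: 1 → 0
  bit 13: 1 → 0
  bit 14: 1 → 0
  bit 15: 0 → 1
= 1110001001000001


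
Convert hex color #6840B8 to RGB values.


Hex: #6840B8
R = 68₁₆ = 104
G = 40₁₆ = 64
B = B8₁₆ = 184
= RGB(104, 64, 184)


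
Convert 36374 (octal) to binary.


Each octal digit → 3 binary bits:
  3 = 011
  6 = 110
  3 = 011
  7 = 111
  4 = 100
Concatenate: 011 110 011 111 100
= 011110011111100


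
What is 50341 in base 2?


Divide by 2 repeatedly:
50341 ÷ 2 = 25170 remainder 1
25170 ÷ 2 = 12585 remainder 0
12585 ÷ 2 = 6292 remainder 1
6292 ÷ 2 = 3146 remainder 0
3146 ÷ 2 = 1573 remainder 0
1573 ÷ 2 = 786 remainder 1
786 ÷ 2 = 393 remainder 0
393 ÷ 2 = 196 remainder 1
196 ÷ 2 = 98 remainder 0
98 ÷ 2 = 49 remainder 0
49 ÷ 2 = 24 remainder 1
24 ÷ 2 = 12 remainder 0
12 ÷ 2 = 6 remainder 0
6 ÷ 2 = 3 remainder 0
3 ÷ 2 = 1 remainder 1
1 ÷ 2 = 0 remainder 1
Reading remainders bottom-up:
= 1100010010100101


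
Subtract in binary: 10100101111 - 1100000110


Align and subtract column by column (LSB to MSB, borrowing when needed):
  10100101111
- 01100000110
  -----------
  col 0: (1 - 0 borrow-in) - 0 → 1 - 0 = 1, borrow out 0
  col 1: (1 - 0 borrow-in) - 1 → 1 - 1 = 0, borrow out 0
  col 2: (1 - 0 borrow-in) - 1 → 1 - 1 = 0, borrow out 0
  col 3: (1 - 0 borrow-in) - 0 → 1 - 0 = 1, borrow out 0
  col 4: (0 - 0 borrow-in) - 0 → 0 - 0 = 0, borrow out 0
  col 5: (1 - 0 borrow-in) - 0 → 1 - 0 = 1, borrow out 0
  col 6: (0 - 0 borrow-in) - 0 → 0 - 0 = 0, borrow out 0
  col 7: (0 - 0 borrow-in) - 0 → 0 - 0 = 0, borrow out 0
  col 8: (1 - 0 borrow-in) - 1 → 1 - 1 = 0, borrow out 0
  col 9: (0 - 0 borrow-in) - 1 → borrow from next column: (0+2) - 1 = 1, borrow out 1
  col 10: (1 - 1 borrow-in) - 0 → 0 - 0 = 0, borrow out 0
Reading bits MSB→LSB: 01000101001
Strip leading zeros: 1000101001
= 1000101001


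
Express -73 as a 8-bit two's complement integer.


Original: 01001001
Step 1 - Invert all bits: 10110110
Step 2 - Add 1: 10110110 + 1
= 10110111 (represents -73)


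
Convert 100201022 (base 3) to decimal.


Positional values (base 3):
  2 × 3^0 = 2 × 1 = 2
  2 × 3^1 = 2 × 3 = 6
  0 × 3^2 = 0 × 9 = 0
  1 × 3^3 = 1 × 27 = 27
  0 × 3^4 = 0 × 81 = 0
  2 × 3^5 = 2 × 243 = 486
  0 × 3^6 = 0 × 729 = 0
  0 × 3^7 = 0 × 2187 = 0
  1 × 3^8 = 1 × 6561 = 6561
Sum = 2 + 6 + 0 + 27 + 0 + 486 + 0 + 0 + 6561
= 7082


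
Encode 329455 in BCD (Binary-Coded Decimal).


Each digit → 4-bit binary:
  3 → 0011
  2 → 0010
  9 → 1001
  4 → 0100
  5 → 0101
  5 → 0101
= 0011 0010 1001 0100 0101 0101


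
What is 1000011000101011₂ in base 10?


Positional values:
Bit 0: 1 × 2^0 = 1
Bit 1: 1 × 2^1 = 2
Bit 3: 1 × 2^3 = 8
Bit 5: 1 × 2^5 = 32
Bit 9: 1 × 2^9 = 512
Bit 10: 1 × 2^10 = 1024
Bit 15: 1 × 2^15 = 32768
Sum = 1 + 2 + 8 + 32 + 512 + 1024 + 32768
= 34347


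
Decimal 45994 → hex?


Divide by 16 repeatedly:
45994 ÷ 16 = 2874 remainder 10 (A)
2874 ÷ 16 = 179 remainder 10 (A)
179 ÷ 16 = 11 remainder 3 (3)
11 ÷ 16 = 0 remainder 11 (B)
Reading remainders bottom-up:
= 0xB3AA


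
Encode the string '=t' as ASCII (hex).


String: '=t'  (2 characters)
Per-character ASCII lookup:
  '=': special character: '=' = 61 → 0x3D
  't': lowercase starts at 97: 't' = 97 + 19 = 116 → 0x74
= 0x3D 0x74


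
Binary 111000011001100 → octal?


Group into 3-bit groups: 111000011001100
  111 = 7
  000 = 0
  011 = 3
  001 = 1
  100 = 4
= 0o70314


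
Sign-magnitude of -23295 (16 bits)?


Sign bit: 1 (negative)
Magnitude: 23295 = 101101011111111
= 1101101011111111


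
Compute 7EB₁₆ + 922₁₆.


Align and add column by column (LSB to MSB, each column mod 16 with carry):
  07EB
+ 0922
  ----
  col 0: B(11) + 2(2) + 0 (carry in) = 13 → D(13), carry out 0
  col 1: E(14) + 2(2) + 0 (carry in) = 16 → 0(0), carry out 1
  col 2: 7(7) + 9(9) + 1 (carry in) = 17 → 1(1), carry out 1
  col 3: 0(0) + 0(0) + 1 (carry in) = 1 → 1(1), carry out 0
Reading digits MSB→LSB: 110D
Strip leading zeros: 110D
= 0x110D


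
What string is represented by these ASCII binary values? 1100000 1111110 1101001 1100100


Codes (binary): 1100000 1111110 1101001 1100100
Per-code ASCII lookup:
  1100000 = 96  (special character) → '`'
  1111110 = 126  (special character) → '~'
  1101001 = 105  (range 97-122: lowercase, 105 - 97 = 8) → 'i'
  1100100 = 100  (range 97-122: lowercase, 100 - 97 = 3) → 'd'
= '`~id'


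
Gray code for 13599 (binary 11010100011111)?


Binary: 11010100011111
Gray code: G = B XOR (B >> 1)
B >> 1 = 01101010001111
11010100011111 XOR 01101010001111:
  1 XOR 0 = 1
  1 XOR 1 = 0
  0 XOR 1 = 1
  1 XOR 0 = 1
  0 XOR 1 = 1
  1 XOR 0 = 1
  0 XOR 1 = 1
  0 XOR 0 = 0
  0 XOR 0 = 0
  1 XOR 0 = 1
  1 XOR 1 = 0
  1 XOR 1 = 0
  1 XOR 1 = 0
  1 XOR 1 = 0
= 10111110010000


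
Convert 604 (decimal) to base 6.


Divide by 6 repeatedly:
604 ÷ 6 = 100 remainder 4
100 ÷ 6 = 16 remainder 4
16 ÷ 6 = 2 remainder 4
2 ÷ 6 = 0 remainder 2
Reading remainders bottom-up:
= 2444


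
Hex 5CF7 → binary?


Each hex digit → 4 binary bits:
  5 = 0101
  C = 1100
  F = 1111
  7 = 0111
Concatenate: 0101 1100 1111 0111
= 0101110011110111


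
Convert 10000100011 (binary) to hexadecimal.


Group into 4-bit nibbles: 010000100011
  0100 = 4
  0010 = 2
  0011 = 3
= 0x423


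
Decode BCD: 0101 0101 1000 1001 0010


Each 4-bit group → digit:
  0101 → 5
  0101 → 5
  1000 → 8
  1001 → 9
  0010 → 2
= 55892


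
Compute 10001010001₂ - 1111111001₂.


Align and subtract column by column (LSB to MSB, borrowing when needed):
  10001010001
- 01111111001
  -----------
  col 0: (1 - 0 borrow-in) - 1 → 1 - 1 = 0, borrow out 0
  col 1: (0 - 0 borrow-in) - 0 → 0 - 0 = 0, borrow out 0
  col 2: (0 - 0 borrow-in) - 0 → 0 - 0 = 0, borrow out 0
  col 3: (0 - 0 borrow-in) - 1 → borrow from next column: (0+2) - 1 = 1, borrow out 1
  col 4: (1 - 1 borrow-in) - 1 → borrow from next column: (0+2) - 1 = 1, borrow out 1
  col 5: (0 - 1 borrow-in) - 1 → borrow from next column: (-1+2) - 1 = 0, borrow out 1
  col 6: (1 - 1 borrow-in) - 1 → borrow from next column: (0+2) - 1 = 1, borrow out 1
  col 7: (0 - 1 borrow-in) - 1 → borrow from next column: (-1+2) - 1 = 0, borrow out 1
  col 8: (0 - 1 borrow-in) - 1 → borrow from next column: (-1+2) - 1 = 0, borrow out 1
  col 9: (0 - 1 borrow-in) - 1 → borrow from next column: (-1+2) - 1 = 0, borrow out 1
  col 10: (1 - 1 borrow-in) - 0 → 0 - 0 = 0, borrow out 0
Reading bits MSB→LSB: 00001011000
Strip leading zeros: 1011000
= 1011000


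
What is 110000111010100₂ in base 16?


Group into 4-bit nibbles: 0110000111010100
  0110 = 6
  0001 = 1
  1101 = D
  0100 = 4
= 0x61D4


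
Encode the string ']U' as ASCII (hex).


String: ']U'  (2 characters)
Per-character ASCII lookup:
  ']': special character: ']' = 93 → 0x5D
  'U': uppercase starts at 65: 'U' = 65 + 20 = 85 → 0x55
= 0x5D 0x55


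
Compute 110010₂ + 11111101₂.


Align and add column by column (LSB to MSB, carry propagating):
  000110010
+ 011111101
  ---------
  col 0: 0 + 1 + 0 (carry in) = 1 → bit 1, carry out 0
  col 1: 1 + 0 + 0 (carry in) = 1 → bit 1, carry out 0
  col 2: 0 + 1 + 0 (carry in) = 1 → bit 1, carry out 0
  col 3: 0 + 1 + 0 (carry in) = 1 → bit 1, carry out 0
  col 4: 1 + 1 + 0 (carry in) = 2 → bit 0, carry out 1
  col 5: 1 + 1 + 1 (carry in) = 3 → bit 1, carry out 1
  col 6: 0 + 1 + 1 (carry in) = 2 → bit 0, carry out 1
  col 7: 0 + 1 + 1 (carry in) = 2 → bit 0, carry out 1
  col 8: 0 + 0 + 1 (carry in) = 1 → bit 1, carry out 0
Reading bits MSB→LSB: 100101111
Strip leading zeros: 100101111
= 100101111


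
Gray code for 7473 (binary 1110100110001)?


Binary: 1110100110001
Gray code: G = B XOR (B >> 1)
B >> 1 = 0111010011000
1110100110001 XOR 0111010011000:
  1 XOR 0 = 1
  1 XOR 1 = 0
  1 XOR 1 = 0
  0 XOR 1 = 1
  1 XOR 0 = 1
  0 XOR 1 = 1
  0 XOR 0 = 0
  1 XOR 0 = 1
  1 XOR 1 = 0
  0 XOR 1 = 1
  0 XOR 0 = 0
  0 XOR 0 = 0
  1 XOR 0 = 1
= 1001110101001


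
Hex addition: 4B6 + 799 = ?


Align and add column by column (LSB to MSB, each column mod 16 with carry):
  04B6
+ 0799
  ----
  col 0: 6(6) + 9(9) + 0 (carry in) = 15 → F(15), carry out 0
  col 1: B(11) + 9(9) + 0 (carry in) = 20 → 4(4), carry out 1
  col 2: 4(4) + 7(7) + 1 (carry in) = 12 → C(12), carry out 0
  col 3: 0(0) + 0(0) + 0 (carry in) = 0 → 0(0), carry out 0
Reading digits MSB→LSB: 0C4F
Strip leading zeros: C4F
= 0xC4F


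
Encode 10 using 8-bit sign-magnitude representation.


Sign bit: 0 (positive)
Magnitude: 10 = 0001010
= 00001010


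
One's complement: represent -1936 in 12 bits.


Original: 011110010000
Invert all bits:
  bit 0: 0 → 1
  bit 1: 1 → 0
  bit 2: 1 → 0
  bit 3: 1 → 0
  bit 4: 1 → 0
  bit 5: 0 → 1
  bit 6: 0 → 1
  bit 7: 1 → 0
  bit 8: 0 → 1
  bit 9: 0 → 1
  bit 10: 0 → 1
  bit 11: 0 → 1
= 100001101111


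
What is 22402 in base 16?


Divide by 16 repeatedly:
22402 ÷ 16 = 1400 remainder 2 (2)
1400 ÷ 16 = 87 remainder 8 (8)
87 ÷ 16 = 5 remainder 7 (7)
5 ÷ 16 = 0 remainder 5 (5)
Reading remainders bottom-up:
= 0x5782


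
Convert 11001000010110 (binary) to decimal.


Positional values:
Bit 1: 1 × 2^1 = 2
Bit 2: 1 × 2^2 = 4
Bit 4: 1 × 2^4 = 16
Bit 9: 1 × 2^9 = 512
Bit 12: 1 × 2^12 = 4096
Bit 13: 1 × 2^13 = 8192
Sum = 2 + 4 + 16 + 512 + 4096 + 8192
= 12822


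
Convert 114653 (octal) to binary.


Each octal digit → 3 binary bits:
  1 = 001
  1 = 001
  4 = 100
  6 = 110
  5 = 101
  3 = 011
Concatenate: 001 001 100 110 101 011
= 001001100110101011


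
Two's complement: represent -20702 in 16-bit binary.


Original: 0101000011011110
Step 1 - Invert all bits: 1010111100100001
Step 2 - Add 1: 1010111100100001 + 1
= 1010111100100010 (represents -20702)


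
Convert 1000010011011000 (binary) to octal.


Group into 3-bit groups: 001000010011011000
  001 = 1
  000 = 0
  010 = 2
  011 = 3
  011 = 3
  000 = 0
= 0o102330


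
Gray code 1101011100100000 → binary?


Gray code: 1101011100100000
MSB stays the same: 1
Each subsequent bit = prev_binary XOR current_gray:
  B[1] = 1 XOR 1 = 0
  B[2] = 0 XOR 0 = 0
  B[3] = 0 XOR 1 = 1
  B[4] = 1 XOR 0 = 1
  B[5] = 1 XOR 1 = 0
  B[6] = 0 XOR 1 = 1
  B[7] = 1 XOR 1 = 0
  B[8] = 0 XOR 0 = 0
  B[9] = 0 XOR 0 = 0
  B[10] = 0 XOR 1 = 1
  B[11] = 1 XOR 0 = 1
  B[12] = 1 XOR 0 = 1
  B[13] = 1 XOR 0 = 1
  B[14] = 1 XOR 0 = 1
  B[15] = 1 XOR 0 = 1
= 1001101000111111 (39487 decimal)


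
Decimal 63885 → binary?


Divide by 2 repeatedly:
63885 ÷ 2 = 31942 remainder 1
31942 ÷ 2 = 15971 remainder 0
15971 ÷ 2 = 7985 remainder 1
7985 ÷ 2 = 3992 remainder 1
3992 ÷ 2 = 1996 remainder 0
1996 ÷ 2 = 998 remainder 0
998 ÷ 2 = 499 remainder 0
499 ÷ 2 = 249 remainder 1
249 ÷ 2 = 124 remainder 1
124 ÷ 2 = 62 remainder 0
62 ÷ 2 = 31 remainder 0
31 ÷ 2 = 15 remainder 1
15 ÷ 2 = 7 remainder 1
7 ÷ 2 = 3 remainder 1
3 ÷ 2 = 1 remainder 1
1 ÷ 2 = 0 remainder 1
Reading remainders bottom-up:
= 1111100110001101


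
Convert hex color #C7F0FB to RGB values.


Hex: #C7F0FB
R = C7₁₆ = 199
G = F0₁₆ = 240
B = FB₁₆ = 251
= RGB(199, 240, 251)


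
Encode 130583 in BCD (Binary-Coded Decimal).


Each digit → 4-bit binary:
  1 → 0001
  3 → 0011
  0 → 0000
  5 → 0101
  8 → 1000
  3 → 0011
= 0001 0011 0000 0101 1000 0011


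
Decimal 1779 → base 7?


Divide by 7 repeatedly:
1779 ÷ 7 = 254 remainder 1
254 ÷ 7 = 36 remainder 2
36 ÷ 7 = 5 remainder 1
5 ÷ 7 = 0 remainder 5
Reading remainders bottom-up:
= 5121


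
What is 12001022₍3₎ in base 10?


Positional values (base 3):
  2 × 3^0 = 2 × 1 = 2
  2 × 3^1 = 2 × 3 = 6
  0 × 3^2 = 0 × 9 = 0
  1 × 3^3 = 1 × 27 = 27
  0 × 3^4 = 0 × 81 = 0
  0 × 3^5 = 0 × 243 = 0
  2 × 3^6 = 2 × 729 = 1458
  1 × 3^7 = 1 × 2187 = 2187
Sum = 2 + 6 + 0 + 27 + 0 + 0 + 1458 + 2187
= 3680


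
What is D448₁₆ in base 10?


Positional values:
Position 0: 8 × 16^0 = 8 × 1 = 8
Position 1: 4 × 16^1 = 4 × 16 = 64
Position 2: 4 × 16^2 = 4 × 256 = 1024
Position 3: D × 16^3 = 13 × 4096 = 53248
Sum = 8 + 64 + 1024 + 53248
= 54344


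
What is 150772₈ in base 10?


Positional values:
Position 0: 2 × 8^0 = 2
Position 1: 7 × 8^1 = 56
Position 2: 7 × 8^2 = 448
Position 3: 0 × 8^3 = 0
Position 4: 5 × 8^4 = 20480
Position 5: 1 × 8^5 = 32768
Sum = 2 + 56 + 448 + 0 + 20480 + 32768
= 53754


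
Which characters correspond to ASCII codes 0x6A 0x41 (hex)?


Codes (hex): 0x6A 0x41
Per-code ASCII lookup:
  0x6A = 106  (range 97-122: lowercase, 106 - 97 = 9) → 'j'
  0x41 = 65  (range 65-90: uppercase, 65 - 65 = 0) → 'A'
= 'jA'


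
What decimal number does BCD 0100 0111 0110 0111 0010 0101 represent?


Each 4-bit group → digit:
  0100 → 4
  0111 → 7
  0110 → 6
  0111 → 7
  0010 → 2
  0101 → 5
= 476725


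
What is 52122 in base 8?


Divide by 8 repeatedly:
52122 ÷ 8 = 6515 remainder 2
6515 ÷ 8 = 814 remainder 3
814 ÷ 8 = 101 remainder 6
101 ÷ 8 = 12 remainder 5
12 ÷ 8 = 1 remainder 4
1 ÷ 8 = 0 remainder 1
Reading remainders bottom-up:
= 0o145632


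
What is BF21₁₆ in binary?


Each hex digit → 4 binary bits:
  B = 1011
  F = 1111
  2 = 0010
  1 = 0001
Concatenate: 1011 1111 0010 0001
= 1011111100100001


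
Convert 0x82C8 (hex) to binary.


Each hex digit → 4 binary bits:
  8 = 1000
  2 = 0010
  C = 1100
  8 = 1000
Concatenate: 1000 0010 1100 1000
= 1000001011001000


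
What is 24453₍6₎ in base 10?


Positional values (base 6):
  3 × 6^0 = 3 × 1 = 3
  5 × 6^1 = 5 × 6 = 30
  4 × 6^2 = 4 × 36 = 144
  4 × 6^3 = 4 × 216 = 864
  2 × 6^4 = 2 × 1296 = 2592
Sum = 3 + 30 + 144 + 864 + 2592
= 3633


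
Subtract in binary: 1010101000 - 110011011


Align and subtract column by column (LSB to MSB, borrowing when needed):
  1010101000
- 0110011011
  ----------
  col 0: (0 - 0 borrow-in) - 1 → borrow from next column: (0+2) - 1 = 1, borrow out 1
  col 1: (0 - 1 borrow-in) - 1 → borrow from next column: (-1+2) - 1 = 0, borrow out 1
  col 2: (0 - 1 borrow-in) - 0 → borrow from next column: (-1+2) - 0 = 1, borrow out 1
  col 3: (1 - 1 borrow-in) - 1 → borrow from next column: (0+2) - 1 = 1, borrow out 1
  col 4: (0 - 1 borrow-in) - 1 → borrow from next column: (-1+2) - 1 = 0, borrow out 1
  col 5: (1 - 1 borrow-in) - 0 → 0 - 0 = 0, borrow out 0
  col 6: (0 - 0 borrow-in) - 0 → 0 - 0 = 0, borrow out 0
  col 7: (1 - 0 borrow-in) - 1 → 1 - 1 = 0, borrow out 0
  col 8: (0 - 0 borrow-in) - 1 → borrow from next column: (0+2) - 1 = 1, borrow out 1
  col 9: (1 - 1 borrow-in) - 0 → 0 - 0 = 0, borrow out 0
Reading bits MSB→LSB: 0100001101
Strip leading zeros: 100001101
= 100001101


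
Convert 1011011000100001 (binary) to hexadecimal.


Group into 4-bit nibbles: 1011011000100001
  1011 = B
  0110 = 6
  0010 = 2
  0001 = 1
= 0xB621


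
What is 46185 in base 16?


Divide by 16 repeatedly:
46185 ÷ 16 = 2886 remainder 9 (9)
2886 ÷ 16 = 180 remainder 6 (6)
180 ÷ 16 = 11 remainder 4 (4)
11 ÷ 16 = 0 remainder 11 (B)
Reading remainders bottom-up:
= 0xB469


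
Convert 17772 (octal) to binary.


Each octal digit → 3 binary bits:
  1 = 001
  7 = 111
  7 = 111
  7 = 111
  2 = 010
Concatenate: 001 111 111 111 010
= 001111111111010


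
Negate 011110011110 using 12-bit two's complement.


Original: 011110011110
Step 1 - Invert all bits: 100001100001
Step 2 - Add 1: 100001100001 + 1
= 100001100010 (represents -1950)


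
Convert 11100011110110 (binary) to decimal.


Positional values:
Bit 1: 1 × 2^1 = 2
Bit 2: 1 × 2^2 = 4
Bit 4: 1 × 2^4 = 16
Bit 5: 1 × 2^5 = 32
Bit 6: 1 × 2^6 = 64
Bit 7: 1 × 2^7 = 128
Bit 11: 1 × 2^11 = 2048
Bit 12: 1 × 2^12 = 4096
Bit 13: 1 × 2^13 = 8192
Sum = 2 + 4 + 16 + 32 + 64 + 128 + 2048 + 4096 + 8192
= 14582


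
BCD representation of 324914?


Each digit → 4-bit binary:
  3 → 0011
  2 → 0010
  4 → 0100
  9 → 1001
  1 → 0001
  4 → 0100
= 0011 0010 0100 1001 0001 0100


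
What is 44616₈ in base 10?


Positional values:
Position 0: 6 × 8^0 = 6
Position 1: 1 × 8^1 = 8
Position 2: 6 × 8^2 = 384
Position 3: 4 × 8^3 = 2048
Position 4: 4 × 8^4 = 16384
Sum = 6 + 8 + 384 + 2048 + 16384
= 18830


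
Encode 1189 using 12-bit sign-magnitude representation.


Sign bit: 0 (positive)
Magnitude: 1189 = 10010100101
= 010010100101


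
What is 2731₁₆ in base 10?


Positional values:
Position 0: 1 × 16^0 = 1 × 1 = 1
Position 1: 3 × 16^1 = 3 × 16 = 48
Position 2: 7 × 16^2 = 7 × 256 = 1792
Position 3: 2 × 16^3 = 2 × 4096 = 8192
Sum = 1 + 48 + 1792 + 8192
= 10033


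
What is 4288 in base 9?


Divide by 9 repeatedly:
4288 ÷ 9 = 476 remainder 4
476 ÷ 9 = 52 remainder 8
52 ÷ 9 = 5 remainder 7
5 ÷ 9 = 0 remainder 5
Reading remainders bottom-up:
= 5784


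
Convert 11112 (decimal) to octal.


Divide by 8 repeatedly:
11112 ÷ 8 = 1389 remainder 0
1389 ÷ 8 = 173 remainder 5
173 ÷ 8 = 21 remainder 5
21 ÷ 8 = 2 remainder 5
2 ÷ 8 = 0 remainder 2
Reading remainders bottom-up:
= 0o25550


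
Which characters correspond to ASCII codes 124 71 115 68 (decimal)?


Codes (decimal): 124 71 115 68
Per-code ASCII lookup:
  124  (special character) → '|'
  71  (range 65-90: uppercase, 71 - 65 = 6) → 'G'
  115  (range 97-122: lowercase, 115 - 97 = 18) → 's'
  68  (range 65-90: uppercase, 68 - 65 = 3) → 'D'
= '|GsD'


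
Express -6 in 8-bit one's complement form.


Original: 00000110
Invert all bits:
  bit 0: 0 → 1
  bit 1: 0 → 1
  bit 2: 0 → 1
  bit 3: 0 → 1
  bit 4: 0 → 1
  bit 5: 1 → 0
  bit 6: 1 → 0
  bit 7: 0 → 1
= 11111001


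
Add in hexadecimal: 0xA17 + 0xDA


Align and add column by column (LSB to MSB, each column mod 16 with carry):
  0A17
+ 00DA
  ----
  col 0: 7(7) + A(10) + 0 (carry in) = 17 → 1(1), carry out 1
  col 1: 1(1) + D(13) + 1 (carry in) = 15 → F(15), carry out 0
  col 2: A(10) + 0(0) + 0 (carry in) = 10 → A(10), carry out 0
  col 3: 0(0) + 0(0) + 0 (carry in) = 0 → 0(0), carry out 0
Reading digits MSB→LSB: 0AF1
Strip leading zeros: AF1
= 0xAF1


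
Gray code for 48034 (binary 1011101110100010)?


Binary: 1011101110100010
Gray code: G = B XOR (B >> 1)
B >> 1 = 0101110111010001
1011101110100010 XOR 0101110111010001:
  1 XOR 0 = 1
  0 XOR 1 = 1
  1 XOR 0 = 1
  1 XOR 1 = 0
  1 XOR 1 = 0
  0 XOR 1 = 1
  1 XOR 0 = 1
  1 XOR 1 = 0
  1 XOR 1 = 0
  0 XOR 1 = 1
  1 XOR 0 = 1
  0 XOR 1 = 1
  0 XOR 0 = 0
  0 XOR 0 = 0
  1 XOR 0 = 1
  0 XOR 1 = 1
= 1110011001110011


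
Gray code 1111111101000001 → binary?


Gray code: 1111111101000001
MSB stays the same: 1
Each subsequent bit = prev_binary XOR current_gray:
  B[1] = 1 XOR 1 = 0
  B[2] = 0 XOR 1 = 1
  B[3] = 1 XOR 1 = 0
  B[4] = 0 XOR 1 = 1
  B[5] = 1 XOR 1 = 0
  B[6] = 0 XOR 1 = 1
  B[7] = 1 XOR 1 = 0
  B[8] = 0 XOR 0 = 0
  B[9] = 0 XOR 1 = 1
  B[10] = 1 XOR 0 = 1
  B[11] = 1 XOR 0 = 1
  B[12] = 1 XOR 0 = 1
  B[13] = 1 XOR 0 = 1
  B[14] = 1 XOR 0 = 1
  B[15] = 1 XOR 1 = 0
= 1010101001111110 (43646 decimal)


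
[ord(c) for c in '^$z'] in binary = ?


String: '^$z'  (3 characters)
Per-character ASCII lookup:
  '^': special character: '^' = 94 → 1011110
  '$': special character: '$' = 36 → 100100
  'z': lowercase starts at 97: 'z' = 97 + 25 = 122 → 1111010
= 1011110 100100 1111010


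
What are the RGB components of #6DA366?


Hex: #6DA366
R = 6D₁₆ = 109
G = A3₁₆ = 163
B = 66₁₆ = 102
= RGB(109, 163, 102)


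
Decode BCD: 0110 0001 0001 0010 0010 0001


Each 4-bit group → digit:
  0110 → 6
  0001 → 1
  0001 → 1
  0010 → 2
  0010 → 2
  0001 → 1
= 611221


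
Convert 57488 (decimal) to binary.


Divide by 2 repeatedly:
57488 ÷ 2 = 28744 remainder 0
28744 ÷ 2 = 14372 remainder 0
14372 ÷ 2 = 7186 remainder 0
7186 ÷ 2 = 3593 remainder 0
3593 ÷ 2 = 1796 remainder 1
1796 ÷ 2 = 898 remainder 0
898 ÷ 2 = 449 remainder 0
449 ÷ 2 = 224 remainder 1
224 ÷ 2 = 112 remainder 0
112 ÷ 2 = 56 remainder 0
56 ÷ 2 = 28 remainder 0
28 ÷ 2 = 14 remainder 0
14 ÷ 2 = 7 remainder 0
7 ÷ 2 = 3 remainder 1
3 ÷ 2 = 1 remainder 1
1 ÷ 2 = 0 remainder 1
Reading remainders bottom-up:
= 1110000010010000


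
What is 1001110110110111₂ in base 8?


Group into 3-bit groups: 001001110110110111
  001 = 1
  001 = 1
  110 = 6
  110 = 6
  110 = 6
  111 = 7
= 0o116667


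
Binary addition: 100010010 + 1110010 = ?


Align and add column by column (LSB to MSB, carry propagating):
  0100010010
+ 0001110010
  ----------
  col 0: 0 + 0 + 0 (carry in) = 0 → bit 0, carry out 0
  col 1: 1 + 1 + 0 (carry in) = 2 → bit 0, carry out 1
  col 2: 0 + 0 + 1 (carry in) = 1 → bit 1, carry out 0
  col 3: 0 + 0 + 0 (carry in) = 0 → bit 0, carry out 0
  col 4: 1 + 1 + 0 (carry in) = 2 → bit 0, carry out 1
  col 5: 0 + 1 + 1 (carry in) = 2 → bit 0, carry out 1
  col 6: 0 + 1 + 1 (carry in) = 2 → bit 0, carry out 1
  col 7: 0 + 0 + 1 (carry in) = 1 → bit 1, carry out 0
  col 8: 1 + 0 + 0 (carry in) = 1 → bit 1, carry out 0
  col 9: 0 + 0 + 0 (carry in) = 0 → bit 0, carry out 0
Reading bits MSB→LSB: 0110000100
Strip leading zeros: 110000100
= 110000100


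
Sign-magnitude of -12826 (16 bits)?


Sign bit: 1 (negative)
Magnitude: 12826 = 011001000011010
= 1011001000011010


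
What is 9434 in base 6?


Divide by 6 repeatedly:
9434 ÷ 6 = 1572 remainder 2
1572 ÷ 6 = 262 remainder 0
262 ÷ 6 = 43 remainder 4
43 ÷ 6 = 7 remainder 1
7 ÷ 6 = 1 remainder 1
1 ÷ 6 = 0 remainder 1
Reading remainders bottom-up:
= 111402


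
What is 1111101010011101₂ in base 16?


Group into 4-bit nibbles: 1111101010011101
  1111 = F
  1010 = A
  1001 = 9
  1101 = D
= 0xFA9D


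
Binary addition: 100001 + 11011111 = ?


Align and add column by column (LSB to MSB, carry propagating):
  000100001
+ 011011111
  ---------
  col 0: 1 + 1 + 0 (carry in) = 2 → bit 0, carry out 1
  col 1: 0 + 1 + 1 (carry in) = 2 → bit 0, carry out 1
  col 2: 0 + 1 + 1 (carry in) = 2 → bit 0, carry out 1
  col 3: 0 + 1 + 1 (carry in) = 2 → bit 0, carry out 1
  col 4: 0 + 1 + 1 (carry in) = 2 → bit 0, carry out 1
  col 5: 1 + 0 + 1 (carry in) = 2 → bit 0, carry out 1
  col 6: 0 + 1 + 1 (carry in) = 2 → bit 0, carry out 1
  col 7: 0 + 1 + 1 (carry in) = 2 → bit 0, carry out 1
  col 8: 0 + 0 + 1 (carry in) = 1 → bit 1, carry out 0
Reading bits MSB→LSB: 100000000
Strip leading zeros: 100000000
= 100000000
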